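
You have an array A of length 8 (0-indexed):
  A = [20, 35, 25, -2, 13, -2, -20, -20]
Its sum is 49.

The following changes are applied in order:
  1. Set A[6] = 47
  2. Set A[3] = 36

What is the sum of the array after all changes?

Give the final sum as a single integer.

Initial sum: 49
Change 1: A[6] -20 -> 47, delta = 67, sum = 116
Change 2: A[3] -2 -> 36, delta = 38, sum = 154

Answer: 154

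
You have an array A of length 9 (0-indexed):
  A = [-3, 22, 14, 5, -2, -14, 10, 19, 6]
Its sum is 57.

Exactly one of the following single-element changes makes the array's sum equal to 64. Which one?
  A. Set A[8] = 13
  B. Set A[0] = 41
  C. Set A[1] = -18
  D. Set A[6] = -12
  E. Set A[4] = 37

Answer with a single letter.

Answer: A

Derivation:
Option A: A[8] 6->13, delta=7, new_sum=57+(7)=64 <-- matches target
Option B: A[0] -3->41, delta=44, new_sum=57+(44)=101
Option C: A[1] 22->-18, delta=-40, new_sum=57+(-40)=17
Option D: A[6] 10->-12, delta=-22, new_sum=57+(-22)=35
Option E: A[4] -2->37, delta=39, new_sum=57+(39)=96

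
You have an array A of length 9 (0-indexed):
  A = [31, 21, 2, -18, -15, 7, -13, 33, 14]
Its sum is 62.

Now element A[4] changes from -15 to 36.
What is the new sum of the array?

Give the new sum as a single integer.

Answer: 113

Derivation:
Old value at index 4: -15
New value at index 4: 36
Delta = 36 - -15 = 51
New sum = old_sum + delta = 62 + (51) = 113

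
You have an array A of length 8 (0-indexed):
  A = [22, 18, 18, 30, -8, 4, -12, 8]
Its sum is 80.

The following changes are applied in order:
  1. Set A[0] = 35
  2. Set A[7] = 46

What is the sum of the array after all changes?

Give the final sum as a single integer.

Initial sum: 80
Change 1: A[0] 22 -> 35, delta = 13, sum = 93
Change 2: A[7] 8 -> 46, delta = 38, sum = 131

Answer: 131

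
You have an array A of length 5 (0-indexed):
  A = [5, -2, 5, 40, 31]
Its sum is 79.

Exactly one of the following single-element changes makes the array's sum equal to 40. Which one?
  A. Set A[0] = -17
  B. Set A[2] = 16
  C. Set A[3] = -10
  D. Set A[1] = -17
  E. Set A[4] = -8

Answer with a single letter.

Option A: A[0] 5->-17, delta=-22, new_sum=79+(-22)=57
Option B: A[2] 5->16, delta=11, new_sum=79+(11)=90
Option C: A[3] 40->-10, delta=-50, new_sum=79+(-50)=29
Option D: A[1] -2->-17, delta=-15, new_sum=79+(-15)=64
Option E: A[4] 31->-8, delta=-39, new_sum=79+(-39)=40 <-- matches target

Answer: E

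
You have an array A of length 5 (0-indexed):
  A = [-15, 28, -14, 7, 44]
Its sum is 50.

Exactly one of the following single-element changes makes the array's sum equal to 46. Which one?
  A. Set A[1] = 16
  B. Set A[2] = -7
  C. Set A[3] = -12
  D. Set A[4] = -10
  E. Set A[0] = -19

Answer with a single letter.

Option A: A[1] 28->16, delta=-12, new_sum=50+(-12)=38
Option B: A[2] -14->-7, delta=7, new_sum=50+(7)=57
Option C: A[3] 7->-12, delta=-19, new_sum=50+(-19)=31
Option D: A[4] 44->-10, delta=-54, new_sum=50+(-54)=-4
Option E: A[0] -15->-19, delta=-4, new_sum=50+(-4)=46 <-- matches target

Answer: E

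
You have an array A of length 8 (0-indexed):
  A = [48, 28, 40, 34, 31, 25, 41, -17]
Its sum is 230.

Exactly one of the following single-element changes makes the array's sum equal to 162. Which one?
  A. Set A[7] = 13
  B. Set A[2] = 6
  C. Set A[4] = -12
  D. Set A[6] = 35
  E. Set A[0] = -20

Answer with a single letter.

Answer: E

Derivation:
Option A: A[7] -17->13, delta=30, new_sum=230+(30)=260
Option B: A[2] 40->6, delta=-34, new_sum=230+(-34)=196
Option C: A[4] 31->-12, delta=-43, new_sum=230+(-43)=187
Option D: A[6] 41->35, delta=-6, new_sum=230+(-6)=224
Option E: A[0] 48->-20, delta=-68, new_sum=230+(-68)=162 <-- matches target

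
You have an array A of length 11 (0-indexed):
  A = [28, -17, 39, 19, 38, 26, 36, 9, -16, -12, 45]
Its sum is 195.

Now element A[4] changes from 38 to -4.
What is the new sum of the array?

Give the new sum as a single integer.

Old value at index 4: 38
New value at index 4: -4
Delta = -4 - 38 = -42
New sum = old_sum + delta = 195 + (-42) = 153

Answer: 153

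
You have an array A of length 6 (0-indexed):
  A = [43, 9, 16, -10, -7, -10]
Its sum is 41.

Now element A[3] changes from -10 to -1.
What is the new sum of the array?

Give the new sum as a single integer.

Answer: 50

Derivation:
Old value at index 3: -10
New value at index 3: -1
Delta = -1 - -10 = 9
New sum = old_sum + delta = 41 + (9) = 50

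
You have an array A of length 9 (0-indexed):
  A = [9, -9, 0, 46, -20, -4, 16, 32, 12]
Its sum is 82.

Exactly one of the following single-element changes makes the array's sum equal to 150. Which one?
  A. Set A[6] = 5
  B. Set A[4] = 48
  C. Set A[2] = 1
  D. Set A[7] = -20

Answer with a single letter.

Answer: B

Derivation:
Option A: A[6] 16->5, delta=-11, new_sum=82+(-11)=71
Option B: A[4] -20->48, delta=68, new_sum=82+(68)=150 <-- matches target
Option C: A[2] 0->1, delta=1, new_sum=82+(1)=83
Option D: A[7] 32->-20, delta=-52, new_sum=82+(-52)=30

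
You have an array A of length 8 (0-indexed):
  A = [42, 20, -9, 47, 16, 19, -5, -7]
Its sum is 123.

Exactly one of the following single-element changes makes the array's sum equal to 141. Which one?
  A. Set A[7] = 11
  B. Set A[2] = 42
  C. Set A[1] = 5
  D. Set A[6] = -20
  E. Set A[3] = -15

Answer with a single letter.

Option A: A[7] -7->11, delta=18, new_sum=123+(18)=141 <-- matches target
Option B: A[2] -9->42, delta=51, new_sum=123+(51)=174
Option C: A[1] 20->5, delta=-15, new_sum=123+(-15)=108
Option D: A[6] -5->-20, delta=-15, new_sum=123+(-15)=108
Option E: A[3] 47->-15, delta=-62, new_sum=123+(-62)=61

Answer: A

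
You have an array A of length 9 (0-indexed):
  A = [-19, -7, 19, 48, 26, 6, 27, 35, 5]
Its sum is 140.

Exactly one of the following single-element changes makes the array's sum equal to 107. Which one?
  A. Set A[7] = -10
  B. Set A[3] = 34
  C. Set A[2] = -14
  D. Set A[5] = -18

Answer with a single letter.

Answer: C

Derivation:
Option A: A[7] 35->-10, delta=-45, new_sum=140+(-45)=95
Option B: A[3] 48->34, delta=-14, new_sum=140+(-14)=126
Option C: A[2] 19->-14, delta=-33, new_sum=140+(-33)=107 <-- matches target
Option D: A[5] 6->-18, delta=-24, new_sum=140+(-24)=116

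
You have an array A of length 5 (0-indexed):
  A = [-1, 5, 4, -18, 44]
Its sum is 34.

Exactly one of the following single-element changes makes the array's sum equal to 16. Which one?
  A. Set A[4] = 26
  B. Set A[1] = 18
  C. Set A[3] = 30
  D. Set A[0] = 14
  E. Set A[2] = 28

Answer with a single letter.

Answer: A

Derivation:
Option A: A[4] 44->26, delta=-18, new_sum=34+(-18)=16 <-- matches target
Option B: A[1] 5->18, delta=13, new_sum=34+(13)=47
Option C: A[3] -18->30, delta=48, new_sum=34+(48)=82
Option D: A[0] -1->14, delta=15, new_sum=34+(15)=49
Option E: A[2] 4->28, delta=24, new_sum=34+(24)=58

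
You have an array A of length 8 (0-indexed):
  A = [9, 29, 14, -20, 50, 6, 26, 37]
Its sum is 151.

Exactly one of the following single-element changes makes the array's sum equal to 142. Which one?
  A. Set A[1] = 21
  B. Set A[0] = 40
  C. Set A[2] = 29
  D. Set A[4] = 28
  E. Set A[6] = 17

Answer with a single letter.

Answer: E

Derivation:
Option A: A[1] 29->21, delta=-8, new_sum=151+(-8)=143
Option B: A[0] 9->40, delta=31, new_sum=151+(31)=182
Option C: A[2] 14->29, delta=15, new_sum=151+(15)=166
Option D: A[4] 50->28, delta=-22, new_sum=151+(-22)=129
Option E: A[6] 26->17, delta=-9, new_sum=151+(-9)=142 <-- matches target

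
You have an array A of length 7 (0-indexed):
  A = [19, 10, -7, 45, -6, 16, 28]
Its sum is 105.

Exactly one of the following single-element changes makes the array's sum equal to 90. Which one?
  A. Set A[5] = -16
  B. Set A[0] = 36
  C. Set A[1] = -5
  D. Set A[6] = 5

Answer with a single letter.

Option A: A[5] 16->-16, delta=-32, new_sum=105+(-32)=73
Option B: A[0] 19->36, delta=17, new_sum=105+(17)=122
Option C: A[1] 10->-5, delta=-15, new_sum=105+(-15)=90 <-- matches target
Option D: A[6] 28->5, delta=-23, new_sum=105+(-23)=82

Answer: C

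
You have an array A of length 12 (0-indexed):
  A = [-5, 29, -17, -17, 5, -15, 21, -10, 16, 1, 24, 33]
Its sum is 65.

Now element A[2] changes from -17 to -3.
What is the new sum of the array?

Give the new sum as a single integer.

Old value at index 2: -17
New value at index 2: -3
Delta = -3 - -17 = 14
New sum = old_sum + delta = 65 + (14) = 79

Answer: 79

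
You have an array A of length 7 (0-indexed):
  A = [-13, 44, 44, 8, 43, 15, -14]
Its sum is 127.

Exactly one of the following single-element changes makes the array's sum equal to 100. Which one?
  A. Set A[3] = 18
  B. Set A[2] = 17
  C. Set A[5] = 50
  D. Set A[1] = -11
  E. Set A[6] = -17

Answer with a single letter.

Option A: A[3] 8->18, delta=10, new_sum=127+(10)=137
Option B: A[2] 44->17, delta=-27, new_sum=127+(-27)=100 <-- matches target
Option C: A[5] 15->50, delta=35, new_sum=127+(35)=162
Option D: A[1] 44->-11, delta=-55, new_sum=127+(-55)=72
Option E: A[6] -14->-17, delta=-3, new_sum=127+(-3)=124

Answer: B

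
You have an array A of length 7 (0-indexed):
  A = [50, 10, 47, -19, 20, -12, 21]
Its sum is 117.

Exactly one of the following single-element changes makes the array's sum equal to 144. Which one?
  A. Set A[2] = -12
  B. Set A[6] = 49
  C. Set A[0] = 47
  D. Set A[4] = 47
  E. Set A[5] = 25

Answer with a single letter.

Answer: D

Derivation:
Option A: A[2] 47->-12, delta=-59, new_sum=117+(-59)=58
Option B: A[6] 21->49, delta=28, new_sum=117+(28)=145
Option C: A[0] 50->47, delta=-3, new_sum=117+(-3)=114
Option D: A[4] 20->47, delta=27, new_sum=117+(27)=144 <-- matches target
Option E: A[5] -12->25, delta=37, new_sum=117+(37)=154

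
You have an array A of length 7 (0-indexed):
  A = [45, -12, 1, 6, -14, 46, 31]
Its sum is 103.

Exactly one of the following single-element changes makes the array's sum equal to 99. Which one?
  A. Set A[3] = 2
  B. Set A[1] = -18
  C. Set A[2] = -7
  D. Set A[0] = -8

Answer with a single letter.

Option A: A[3] 6->2, delta=-4, new_sum=103+(-4)=99 <-- matches target
Option B: A[1] -12->-18, delta=-6, new_sum=103+(-6)=97
Option C: A[2] 1->-7, delta=-8, new_sum=103+(-8)=95
Option D: A[0] 45->-8, delta=-53, new_sum=103+(-53)=50

Answer: A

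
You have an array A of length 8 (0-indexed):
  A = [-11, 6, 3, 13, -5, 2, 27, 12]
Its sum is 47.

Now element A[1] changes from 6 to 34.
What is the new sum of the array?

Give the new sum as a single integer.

Answer: 75

Derivation:
Old value at index 1: 6
New value at index 1: 34
Delta = 34 - 6 = 28
New sum = old_sum + delta = 47 + (28) = 75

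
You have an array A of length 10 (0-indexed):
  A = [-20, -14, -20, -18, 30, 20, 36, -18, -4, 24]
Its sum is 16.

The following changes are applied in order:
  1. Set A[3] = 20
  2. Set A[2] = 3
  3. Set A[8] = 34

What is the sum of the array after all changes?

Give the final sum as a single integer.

Initial sum: 16
Change 1: A[3] -18 -> 20, delta = 38, sum = 54
Change 2: A[2] -20 -> 3, delta = 23, sum = 77
Change 3: A[8] -4 -> 34, delta = 38, sum = 115

Answer: 115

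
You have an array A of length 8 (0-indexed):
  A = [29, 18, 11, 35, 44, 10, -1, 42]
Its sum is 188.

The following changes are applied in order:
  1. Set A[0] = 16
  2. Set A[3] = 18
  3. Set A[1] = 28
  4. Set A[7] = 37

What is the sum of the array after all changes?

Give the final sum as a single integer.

Initial sum: 188
Change 1: A[0] 29 -> 16, delta = -13, sum = 175
Change 2: A[3] 35 -> 18, delta = -17, sum = 158
Change 3: A[1] 18 -> 28, delta = 10, sum = 168
Change 4: A[7] 42 -> 37, delta = -5, sum = 163

Answer: 163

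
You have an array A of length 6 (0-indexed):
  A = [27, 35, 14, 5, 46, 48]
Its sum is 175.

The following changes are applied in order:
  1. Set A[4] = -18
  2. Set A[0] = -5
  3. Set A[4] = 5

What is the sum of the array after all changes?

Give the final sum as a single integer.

Answer: 102

Derivation:
Initial sum: 175
Change 1: A[4] 46 -> -18, delta = -64, sum = 111
Change 2: A[0] 27 -> -5, delta = -32, sum = 79
Change 3: A[4] -18 -> 5, delta = 23, sum = 102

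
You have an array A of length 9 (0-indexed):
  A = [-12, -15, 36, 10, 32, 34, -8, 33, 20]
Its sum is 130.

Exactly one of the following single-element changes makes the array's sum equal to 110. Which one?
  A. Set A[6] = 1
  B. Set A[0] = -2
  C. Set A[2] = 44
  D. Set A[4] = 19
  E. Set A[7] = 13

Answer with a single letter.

Option A: A[6] -8->1, delta=9, new_sum=130+(9)=139
Option B: A[0] -12->-2, delta=10, new_sum=130+(10)=140
Option C: A[2] 36->44, delta=8, new_sum=130+(8)=138
Option D: A[4] 32->19, delta=-13, new_sum=130+(-13)=117
Option E: A[7] 33->13, delta=-20, new_sum=130+(-20)=110 <-- matches target

Answer: E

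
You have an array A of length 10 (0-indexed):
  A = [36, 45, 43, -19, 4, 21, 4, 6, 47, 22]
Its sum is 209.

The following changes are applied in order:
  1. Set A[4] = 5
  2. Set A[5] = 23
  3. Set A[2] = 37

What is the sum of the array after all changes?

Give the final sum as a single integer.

Initial sum: 209
Change 1: A[4] 4 -> 5, delta = 1, sum = 210
Change 2: A[5] 21 -> 23, delta = 2, sum = 212
Change 3: A[2] 43 -> 37, delta = -6, sum = 206

Answer: 206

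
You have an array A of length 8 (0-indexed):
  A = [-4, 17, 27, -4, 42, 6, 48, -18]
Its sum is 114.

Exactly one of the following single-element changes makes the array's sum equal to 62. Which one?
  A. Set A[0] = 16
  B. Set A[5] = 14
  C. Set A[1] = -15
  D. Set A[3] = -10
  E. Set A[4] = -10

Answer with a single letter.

Answer: E

Derivation:
Option A: A[0] -4->16, delta=20, new_sum=114+(20)=134
Option B: A[5] 6->14, delta=8, new_sum=114+(8)=122
Option C: A[1] 17->-15, delta=-32, new_sum=114+(-32)=82
Option D: A[3] -4->-10, delta=-6, new_sum=114+(-6)=108
Option E: A[4] 42->-10, delta=-52, new_sum=114+(-52)=62 <-- matches target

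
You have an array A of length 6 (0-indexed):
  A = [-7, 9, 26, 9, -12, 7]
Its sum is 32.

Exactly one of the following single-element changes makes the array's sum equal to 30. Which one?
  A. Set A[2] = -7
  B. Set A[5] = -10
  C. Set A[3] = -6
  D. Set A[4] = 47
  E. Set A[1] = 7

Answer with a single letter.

Answer: E

Derivation:
Option A: A[2] 26->-7, delta=-33, new_sum=32+(-33)=-1
Option B: A[5] 7->-10, delta=-17, new_sum=32+(-17)=15
Option C: A[3] 9->-6, delta=-15, new_sum=32+(-15)=17
Option D: A[4] -12->47, delta=59, new_sum=32+(59)=91
Option E: A[1] 9->7, delta=-2, new_sum=32+(-2)=30 <-- matches target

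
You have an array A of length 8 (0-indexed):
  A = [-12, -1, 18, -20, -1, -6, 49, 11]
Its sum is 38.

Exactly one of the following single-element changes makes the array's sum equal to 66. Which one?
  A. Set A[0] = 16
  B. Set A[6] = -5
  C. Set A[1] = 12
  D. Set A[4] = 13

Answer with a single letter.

Answer: A

Derivation:
Option A: A[0] -12->16, delta=28, new_sum=38+(28)=66 <-- matches target
Option B: A[6] 49->-5, delta=-54, new_sum=38+(-54)=-16
Option C: A[1] -1->12, delta=13, new_sum=38+(13)=51
Option D: A[4] -1->13, delta=14, new_sum=38+(14)=52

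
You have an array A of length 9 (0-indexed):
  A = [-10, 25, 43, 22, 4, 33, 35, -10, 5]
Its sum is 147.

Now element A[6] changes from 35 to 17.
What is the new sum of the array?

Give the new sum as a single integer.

Answer: 129

Derivation:
Old value at index 6: 35
New value at index 6: 17
Delta = 17 - 35 = -18
New sum = old_sum + delta = 147 + (-18) = 129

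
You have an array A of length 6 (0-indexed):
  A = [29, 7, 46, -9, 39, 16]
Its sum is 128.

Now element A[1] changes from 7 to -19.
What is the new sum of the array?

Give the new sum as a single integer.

Answer: 102

Derivation:
Old value at index 1: 7
New value at index 1: -19
Delta = -19 - 7 = -26
New sum = old_sum + delta = 128 + (-26) = 102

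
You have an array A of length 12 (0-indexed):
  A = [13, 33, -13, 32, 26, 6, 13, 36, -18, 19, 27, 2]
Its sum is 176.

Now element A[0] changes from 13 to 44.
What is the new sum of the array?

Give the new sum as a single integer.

Old value at index 0: 13
New value at index 0: 44
Delta = 44 - 13 = 31
New sum = old_sum + delta = 176 + (31) = 207

Answer: 207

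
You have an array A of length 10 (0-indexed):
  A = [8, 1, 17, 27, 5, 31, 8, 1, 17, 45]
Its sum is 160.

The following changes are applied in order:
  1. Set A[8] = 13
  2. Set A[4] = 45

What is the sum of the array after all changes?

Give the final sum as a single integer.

Initial sum: 160
Change 1: A[8] 17 -> 13, delta = -4, sum = 156
Change 2: A[4] 5 -> 45, delta = 40, sum = 196

Answer: 196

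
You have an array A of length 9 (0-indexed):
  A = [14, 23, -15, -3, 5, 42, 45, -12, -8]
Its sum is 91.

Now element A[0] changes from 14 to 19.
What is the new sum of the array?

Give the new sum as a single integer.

Answer: 96

Derivation:
Old value at index 0: 14
New value at index 0: 19
Delta = 19 - 14 = 5
New sum = old_sum + delta = 91 + (5) = 96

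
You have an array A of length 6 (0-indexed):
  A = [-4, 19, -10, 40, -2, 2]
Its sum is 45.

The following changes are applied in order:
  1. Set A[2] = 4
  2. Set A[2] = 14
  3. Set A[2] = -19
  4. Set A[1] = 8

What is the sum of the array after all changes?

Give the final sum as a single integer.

Initial sum: 45
Change 1: A[2] -10 -> 4, delta = 14, sum = 59
Change 2: A[2] 4 -> 14, delta = 10, sum = 69
Change 3: A[2] 14 -> -19, delta = -33, sum = 36
Change 4: A[1] 19 -> 8, delta = -11, sum = 25

Answer: 25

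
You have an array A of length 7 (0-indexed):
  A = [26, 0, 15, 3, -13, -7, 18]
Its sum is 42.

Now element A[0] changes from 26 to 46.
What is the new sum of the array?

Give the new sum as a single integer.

Old value at index 0: 26
New value at index 0: 46
Delta = 46 - 26 = 20
New sum = old_sum + delta = 42 + (20) = 62

Answer: 62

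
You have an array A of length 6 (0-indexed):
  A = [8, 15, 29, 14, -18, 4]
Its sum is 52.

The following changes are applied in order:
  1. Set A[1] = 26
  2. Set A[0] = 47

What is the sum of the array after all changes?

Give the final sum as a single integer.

Initial sum: 52
Change 1: A[1] 15 -> 26, delta = 11, sum = 63
Change 2: A[0] 8 -> 47, delta = 39, sum = 102

Answer: 102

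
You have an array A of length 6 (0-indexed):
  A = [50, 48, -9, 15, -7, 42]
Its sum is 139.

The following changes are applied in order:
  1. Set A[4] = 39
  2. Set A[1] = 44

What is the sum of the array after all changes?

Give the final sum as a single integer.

Initial sum: 139
Change 1: A[4] -7 -> 39, delta = 46, sum = 185
Change 2: A[1] 48 -> 44, delta = -4, sum = 181

Answer: 181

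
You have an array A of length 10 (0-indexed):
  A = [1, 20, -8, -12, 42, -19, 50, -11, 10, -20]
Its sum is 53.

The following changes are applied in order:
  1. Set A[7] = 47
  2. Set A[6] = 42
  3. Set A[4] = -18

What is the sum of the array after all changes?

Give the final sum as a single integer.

Answer: 43

Derivation:
Initial sum: 53
Change 1: A[7] -11 -> 47, delta = 58, sum = 111
Change 2: A[6] 50 -> 42, delta = -8, sum = 103
Change 3: A[4] 42 -> -18, delta = -60, sum = 43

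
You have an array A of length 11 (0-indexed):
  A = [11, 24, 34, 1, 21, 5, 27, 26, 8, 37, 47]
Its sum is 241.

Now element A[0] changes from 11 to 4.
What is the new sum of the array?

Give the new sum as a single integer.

Old value at index 0: 11
New value at index 0: 4
Delta = 4 - 11 = -7
New sum = old_sum + delta = 241 + (-7) = 234

Answer: 234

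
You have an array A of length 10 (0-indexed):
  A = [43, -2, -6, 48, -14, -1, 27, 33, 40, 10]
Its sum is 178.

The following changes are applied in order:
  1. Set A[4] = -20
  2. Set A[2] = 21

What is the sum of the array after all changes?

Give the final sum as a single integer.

Answer: 199

Derivation:
Initial sum: 178
Change 1: A[4] -14 -> -20, delta = -6, sum = 172
Change 2: A[2] -6 -> 21, delta = 27, sum = 199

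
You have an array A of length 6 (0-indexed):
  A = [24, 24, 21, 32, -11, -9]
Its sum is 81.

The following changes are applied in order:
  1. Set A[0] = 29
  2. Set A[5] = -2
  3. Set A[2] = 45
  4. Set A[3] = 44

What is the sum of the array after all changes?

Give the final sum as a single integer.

Answer: 129

Derivation:
Initial sum: 81
Change 1: A[0] 24 -> 29, delta = 5, sum = 86
Change 2: A[5] -9 -> -2, delta = 7, sum = 93
Change 3: A[2] 21 -> 45, delta = 24, sum = 117
Change 4: A[3] 32 -> 44, delta = 12, sum = 129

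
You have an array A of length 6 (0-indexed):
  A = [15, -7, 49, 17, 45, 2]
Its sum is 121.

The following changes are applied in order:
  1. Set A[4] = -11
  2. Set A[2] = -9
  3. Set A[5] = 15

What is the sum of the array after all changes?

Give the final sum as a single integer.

Initial sum: 121
Change 1: A[4] 45 -> -11, delta = -56, sum = 65
Change 2: A[2] 49 -> -9, delta = -58, sum = 7
Change 3: A[5] 2 -> 15, delta = 13, sum = 20

Answer: 20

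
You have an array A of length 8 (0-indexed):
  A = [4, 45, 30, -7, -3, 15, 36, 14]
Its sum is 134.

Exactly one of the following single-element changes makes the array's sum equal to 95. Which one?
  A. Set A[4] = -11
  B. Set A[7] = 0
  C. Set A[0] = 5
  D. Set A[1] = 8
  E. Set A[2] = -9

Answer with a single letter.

Answer: E

Derivation:
Option A: A[4] -3->-11, delta=-8, new_sum=134+(-8)=126
Option B: A[7] 14->0, delta=-14, new_sum=134+(-14)=120
Option C: A[0] 4->5, delta=1, new_sum=134+(1)=135
Option D: A[1] 45->8, delta=-37, new_sum=134+(-37)=97
Option E: A[2] 30->-9, delta=-39, new_sum=134+(-39)=95 <-- matches target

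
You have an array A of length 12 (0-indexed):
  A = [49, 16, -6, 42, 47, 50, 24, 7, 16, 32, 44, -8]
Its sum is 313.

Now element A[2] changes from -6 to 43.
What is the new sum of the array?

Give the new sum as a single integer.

Old value at index 2: -6
New value at index 2: 43
Delta = 43 - -6 = 49
New sum = old_sum + delta = 313 + (49) = 362

Answer: 362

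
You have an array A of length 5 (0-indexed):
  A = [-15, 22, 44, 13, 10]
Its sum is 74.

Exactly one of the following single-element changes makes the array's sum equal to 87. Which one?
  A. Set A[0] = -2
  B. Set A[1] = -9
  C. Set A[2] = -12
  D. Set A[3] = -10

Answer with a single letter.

Answer: A

Derivation:
Option A: A[0] -15->-2, delta=13, new_sum=74+(13)=87 <-- matches target
Option B: A[1] 22->-9, delta=-31, new_sum=74+(-31)=43
Option C: A[2] 44->-12, delta=-56, new_sum=74+(-56)=18
Option D: A[3] 13->-10, delta=-23, new_sum=74+(-23)=51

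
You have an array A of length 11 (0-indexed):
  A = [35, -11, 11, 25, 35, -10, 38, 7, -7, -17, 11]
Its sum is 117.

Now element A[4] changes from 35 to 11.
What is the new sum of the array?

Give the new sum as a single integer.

Old value at index 4: 35
New value at index 4: 11
Delta = 11 - 35 = -24
New sum = old_sum + delta = 117 + (-24) = 93

Answer: 93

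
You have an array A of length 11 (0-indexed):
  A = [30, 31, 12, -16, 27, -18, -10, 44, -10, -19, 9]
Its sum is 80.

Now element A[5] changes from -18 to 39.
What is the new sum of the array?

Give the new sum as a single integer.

Old value at index 5: -18
New value at index 5: 39
Delta = 39 - -18 = 57
New sum = old_sum + delta = 80 + (57) = 137

Answer: 137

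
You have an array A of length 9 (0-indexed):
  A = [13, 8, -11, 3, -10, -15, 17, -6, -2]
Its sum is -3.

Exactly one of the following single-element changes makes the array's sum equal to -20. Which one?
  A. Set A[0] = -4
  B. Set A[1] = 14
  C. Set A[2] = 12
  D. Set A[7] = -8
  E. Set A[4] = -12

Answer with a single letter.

Answer: A

Derivation:
Option A: A[0] 13->-4, delta=-17, new_sum=-3+(-17)=-20 <-- matches target
Option B: A[1] 8->14, delta=6, new_sum=-3+(6)=3
Option C: A[2] -11->12, delta=23, new_sum=-3+(23)=20
Option D: A[7] -6->-8, delta=-2, new_sum=-3+(-2)=-5
Option E: A[4] -10->-12, delta=-2, new_sum=-3+(-2)=-5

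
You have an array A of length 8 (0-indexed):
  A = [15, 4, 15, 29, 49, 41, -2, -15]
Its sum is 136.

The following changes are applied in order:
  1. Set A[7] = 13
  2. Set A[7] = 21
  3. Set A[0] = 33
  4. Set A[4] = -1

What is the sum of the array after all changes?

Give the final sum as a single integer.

Answer: 140

Derivation:
Initial sum: 136
Change 1: A[7] -15 -> 13, delta = 28, sum = 164
Change 2: A[7] 13 -> 21, delta = 8, sum = 172
Change 3: A[0] 15 -> 33, delta = 18, sum = 190
Change 4: A[4] 49 -> -1, delta = -50, sum = 140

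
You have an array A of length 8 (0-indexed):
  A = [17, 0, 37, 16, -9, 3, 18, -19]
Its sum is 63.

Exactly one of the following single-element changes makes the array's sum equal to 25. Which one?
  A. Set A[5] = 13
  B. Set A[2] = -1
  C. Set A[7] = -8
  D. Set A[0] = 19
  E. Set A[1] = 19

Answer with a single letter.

Answer: B

Derivation:
Option A: A[5] 3->13, delta=10, new_sum=63+(10)=73
Option B: A[2] 37->-1, delta=-38, new_sum=63+(-38)=25 <-- matches target
Option C: A[7] -19->-8, delta=11, new_sum=63+(11)=74
Option D: A[0] 17->19, delta=2, new_sum=63+(2)=65
Option E: A[1] 0->19, delta=19, new_sum=63+(19)=82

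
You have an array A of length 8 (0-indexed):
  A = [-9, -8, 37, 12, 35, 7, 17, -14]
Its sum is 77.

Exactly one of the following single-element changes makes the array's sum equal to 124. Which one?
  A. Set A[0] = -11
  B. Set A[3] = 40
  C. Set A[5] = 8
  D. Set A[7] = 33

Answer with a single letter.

Answer: D

Derivation:
Option A: A[0] -9->-11, delta=-2, new_sum=77+(-2)=75
Option B: A[3] 12->40, delta=28, new_sum=77+(28)=105
Option C: A[5] 7->8, delta=1, new_sum=77+(1)=78
Option D: A[7] -14->33, delta=47, new_sum=77+(47)=124 <-- matches target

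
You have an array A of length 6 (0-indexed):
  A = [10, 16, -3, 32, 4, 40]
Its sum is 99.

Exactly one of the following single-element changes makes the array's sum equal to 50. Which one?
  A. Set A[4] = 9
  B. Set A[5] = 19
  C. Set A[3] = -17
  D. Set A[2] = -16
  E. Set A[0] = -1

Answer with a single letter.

Answer: C

Derivation:
Option A: A[4] 4->9, delta=5, new_sum=99+(5)=104
Option B: A[5] 40->19, delta=-21, new_sum=99+(-21)=78
Option C: A[3] 32->-17, delta=-49, new_sum=99+(-49)=50 <-- matches target
Option D: A[2] -3->-16, delta=-13, new_sum=99+(-13)=86
Option E: A[0] 10->-1, delta=-11, new_sum=99+(-11)=88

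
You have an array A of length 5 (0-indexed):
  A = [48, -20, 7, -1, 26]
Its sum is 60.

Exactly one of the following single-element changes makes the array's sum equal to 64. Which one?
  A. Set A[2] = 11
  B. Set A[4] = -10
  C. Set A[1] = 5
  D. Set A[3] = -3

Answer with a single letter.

Option A: A[2] 7->11, delta=4, new_sum=60+(4)=64 <-- matches target
Option B: A[4] 26->-10, delta=-36, new_sum=60+(-36)=24
Option C: A[1] -20->5, delta=25, new_sum=60+(25)=85
Option D: A[3] -1->-3, delta=-2, new_sum=60+(-2)=58

Answer: A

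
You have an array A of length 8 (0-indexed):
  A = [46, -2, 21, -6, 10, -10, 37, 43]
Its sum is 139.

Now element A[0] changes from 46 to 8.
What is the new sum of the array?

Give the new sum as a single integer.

Old value at index 0: 46
New value at index 0: 8
Delta = 8 - 46 = -38
New sum = old_sum + delta = 139 + (-38) = 101

Answer: 101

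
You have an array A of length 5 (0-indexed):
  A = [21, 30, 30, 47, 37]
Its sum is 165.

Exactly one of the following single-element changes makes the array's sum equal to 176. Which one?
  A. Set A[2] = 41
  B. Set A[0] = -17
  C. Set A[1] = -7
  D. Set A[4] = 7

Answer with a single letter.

Answer: A

Derivation:
Option A: A[2] 30->41, delta=11, new_sum=165+(11)=176 <-- matches target
Option B: A[0] 21->-17, delta=-38, new_sum=165+(-38)=127
Option C: A[1] 30->-7, delta=-37, new_sum=165+(-37)=128
Option D: A[4] 37->7, delta=-30, new_sum=165+(-30)=135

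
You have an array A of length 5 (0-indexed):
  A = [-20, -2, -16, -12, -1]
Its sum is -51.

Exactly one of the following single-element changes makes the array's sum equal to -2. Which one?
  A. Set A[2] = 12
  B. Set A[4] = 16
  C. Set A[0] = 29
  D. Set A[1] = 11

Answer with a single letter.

Answer: C

Derivation:
Option A: A[2] -16->12, delta=28, new_sum=-51+(28)=-23
Option B: A[4] -1->16, delta=17, new_sum=-51+(17)=-34
Option C: A[0] -20->29, delta=49, new_sum=-51+(49)=-2 <-- matches target
Option D: A[1] -2->11, delta=13, new_sum=-51+(13)=-38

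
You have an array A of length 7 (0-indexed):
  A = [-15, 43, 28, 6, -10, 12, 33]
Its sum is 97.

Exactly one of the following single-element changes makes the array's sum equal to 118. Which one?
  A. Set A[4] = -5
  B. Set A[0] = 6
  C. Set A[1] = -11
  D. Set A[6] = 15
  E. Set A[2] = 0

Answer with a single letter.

Option A: A[4] -10->-5, delta=5, new_sum=97+(5)=102
Option B: A[0] -15->6, delta=21, new_sum=97+(21)=118 <-- matches target
Option C: A[1] 43->-11, delta=-54, new_sum=97+(-54)=43
Option D: A[6] 33->15, delta=-18, new_sum=97+(-18)=79
Option E: A[2] 28->0, delta=-28, new_sum=97+(-28)=69

Answer: B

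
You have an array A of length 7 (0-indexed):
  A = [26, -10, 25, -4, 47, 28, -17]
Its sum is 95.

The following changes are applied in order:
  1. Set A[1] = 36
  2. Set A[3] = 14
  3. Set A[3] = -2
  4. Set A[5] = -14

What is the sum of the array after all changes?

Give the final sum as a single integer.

Initial sum: 95
Change 1: A[1] -10 -> 36, delta = 46, sum = 141
Change 2: A[3] -4 -> 14, delta = 18, sum = 159
Change 3: A[3] 14 -> -2, delta = -16, sum = 143
Change 4: A[5] 28 -> -14, delta = -42, sum = 101

Answer: 101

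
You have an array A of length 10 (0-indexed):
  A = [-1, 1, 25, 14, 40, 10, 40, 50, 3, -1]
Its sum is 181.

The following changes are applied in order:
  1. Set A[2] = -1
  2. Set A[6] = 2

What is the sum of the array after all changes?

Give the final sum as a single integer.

Initial sum: 181
Change 1: A[2] 25 -> -1, delta = -26, sum = 155
Change 2: A[6] 40 -> 2, delta = -38, sum = 117

Answer: 117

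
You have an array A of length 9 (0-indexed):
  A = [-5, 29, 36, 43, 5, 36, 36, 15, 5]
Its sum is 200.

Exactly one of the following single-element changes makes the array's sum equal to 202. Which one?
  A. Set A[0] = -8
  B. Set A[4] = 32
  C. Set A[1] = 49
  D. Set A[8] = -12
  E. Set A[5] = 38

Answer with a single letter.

Option A: A[0] -5->-8, delta=-3, new_sum=200+(-3)=197
Option B: A[4] 5->32, delta=27, new_sum=200+(27)=227
Option C: A[1] 29->49, delta=20, new_sum=200+(20)=220
Option D: A[8] 5->-12, delta=-17, new_sum=200+(-17)=183
Option E: A[5] 36->38, delta=2, new_sum=200+(2)=202 <-- matches target

Answer: E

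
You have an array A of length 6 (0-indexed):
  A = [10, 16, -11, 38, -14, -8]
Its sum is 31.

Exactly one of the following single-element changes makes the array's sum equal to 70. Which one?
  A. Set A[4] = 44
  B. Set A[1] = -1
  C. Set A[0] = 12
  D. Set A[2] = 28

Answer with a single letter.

Answer: D

Derivation:
Option A: A[4] -14->44, delta=58, new_sum=31+(58)=89
Option B: A[1] 16->-1, delta=-17, new_sum=31+(-17)=14
Option C: A[0] 10->12, delta=2, new_sum=31+(2)=33
Option D: A[2] -11->28, delta=39, new_sum=31+(39)=70 <-- matches target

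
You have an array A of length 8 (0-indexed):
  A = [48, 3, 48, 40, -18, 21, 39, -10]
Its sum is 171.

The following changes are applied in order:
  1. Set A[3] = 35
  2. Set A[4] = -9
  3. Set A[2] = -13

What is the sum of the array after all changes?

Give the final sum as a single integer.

Initial sum: 171
Change 1: A[3] 40 -> 35, delta = -5, sum = 166
Change 2: A[4] -18 -> -9, delta = 9, sum = 175
Change 3: A[2] 48 -> -13, delta = -61, sum = 114

Answer: 114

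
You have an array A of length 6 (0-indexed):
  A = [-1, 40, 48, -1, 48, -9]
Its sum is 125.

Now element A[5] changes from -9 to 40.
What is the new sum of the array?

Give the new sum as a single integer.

Answer: 174

Derivation:
Old value at index 5: -9
New value at index 5: 40
Delta = 40 - -9 = 49
New sum = old_sum + delta = 125 + (49) = 174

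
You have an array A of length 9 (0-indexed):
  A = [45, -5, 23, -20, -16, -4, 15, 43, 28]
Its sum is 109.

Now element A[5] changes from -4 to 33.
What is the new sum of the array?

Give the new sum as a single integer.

Answer: 146

Derivation:
Old value at index 5: -4
New value at index 5: 33
Delta = 33 - -4 = 37
New sum = old_sum + delta = 109 + (37) = 146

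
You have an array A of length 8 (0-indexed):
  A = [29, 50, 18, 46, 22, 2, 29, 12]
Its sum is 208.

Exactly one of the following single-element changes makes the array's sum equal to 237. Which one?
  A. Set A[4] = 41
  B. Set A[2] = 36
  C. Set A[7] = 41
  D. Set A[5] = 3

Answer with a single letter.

Option A: A[4] 22->41, delta=19, new_sum=208+(19)=227
Option B: A[2] 18->36, delta=18, new_sum=208+(18)=226
Option C: A[7] 12->41, delta=29, new_sum=208+(29)=237 <-- matches target
Option D: A[5] 2->3, delta=1, new_sum=208+(1)=209

Answer: C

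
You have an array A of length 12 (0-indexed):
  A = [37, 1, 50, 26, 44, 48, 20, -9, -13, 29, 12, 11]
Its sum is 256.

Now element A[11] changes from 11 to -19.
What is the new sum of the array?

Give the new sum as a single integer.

Old value at index 11: 11
New value at index 11: -19
Delta = -19 - 11 = -30
New sum = old_sum + delta = 256 + (-30) = 226

Answer: 226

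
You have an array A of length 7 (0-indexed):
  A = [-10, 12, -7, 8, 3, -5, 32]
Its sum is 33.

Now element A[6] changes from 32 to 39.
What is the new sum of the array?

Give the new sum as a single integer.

Answer: 40

Derivation:
Old value at index 6: 32
New value at index 6: 39
Delta = 39 - 32 = 7
New sum = old_sum + delta = 33 + (7) = 40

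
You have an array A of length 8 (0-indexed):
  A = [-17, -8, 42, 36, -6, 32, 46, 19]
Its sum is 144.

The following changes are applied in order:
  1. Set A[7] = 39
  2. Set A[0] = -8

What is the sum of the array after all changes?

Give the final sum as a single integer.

Initial sum: 144
Change 1: A[7] 19 -> 39, delta = 20, sum = 164
Change 2: A[0] -17 -> -8, delta = 9, sum = 173

Answer: 173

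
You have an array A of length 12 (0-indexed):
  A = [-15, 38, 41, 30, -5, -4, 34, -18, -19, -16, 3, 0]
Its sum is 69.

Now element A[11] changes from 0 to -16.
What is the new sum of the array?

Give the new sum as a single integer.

Answer: 53

Derivation:
Old value at index 11: 0
New value at index 11: -16
Delta = -16 - 0 = -16
New sum = old_sum + delta = 69 + (-16) = 53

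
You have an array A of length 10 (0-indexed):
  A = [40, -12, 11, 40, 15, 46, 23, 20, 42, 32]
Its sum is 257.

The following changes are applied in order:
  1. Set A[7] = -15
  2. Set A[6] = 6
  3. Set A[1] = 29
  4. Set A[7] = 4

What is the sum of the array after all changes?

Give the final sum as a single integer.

Answer: 265

Derivation:
Initial sum: 257
Change 1: A[7] 20 -> -15, delta = -35, sum = 222
Change 2: A[6] 23 -> 6, delta = -17, sum = 205
Change 3: A[1] -12 -> 29, delta = 41, sum = 246
Change 4: A[7] -15 -> 4, delta = 19, sum = 265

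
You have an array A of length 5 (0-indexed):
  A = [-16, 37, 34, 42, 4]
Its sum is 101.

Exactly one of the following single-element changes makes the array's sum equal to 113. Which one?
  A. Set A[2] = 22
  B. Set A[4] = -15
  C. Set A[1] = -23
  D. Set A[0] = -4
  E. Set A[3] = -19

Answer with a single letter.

Option A: A[2] 34->22, delta=-12, new_sum=101+(-12)=89
Option B: A[4] 4->-15, delta=-19, new_sum=101+(-19)=82
Option C: A[1] 37->-23, delta=-60, new_sum=101+(-60)=41
Option D: A[0] -16->-4, delta=12, new_sum=101+(12)=113 <-- matches target
Option E: A[3] 42->-19, delta=-61, new_sum=101+(-61)=40

Answer: D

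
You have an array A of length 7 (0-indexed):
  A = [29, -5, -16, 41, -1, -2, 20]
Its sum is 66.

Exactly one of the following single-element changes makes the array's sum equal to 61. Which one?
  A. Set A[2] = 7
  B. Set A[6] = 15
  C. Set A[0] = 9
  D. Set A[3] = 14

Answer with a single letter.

Option A: A[2] -16->7, delta=23, new_sum=66+(23)=89
Option B: A[6] 20->15, delta=-5, new_sum=66+(-5)=61 <-- matches target
Option C: A[0] 29->9, delta=-20, new_sum=66+(-20)=46
Option D: A[3] 41->14, delta=-27, new_sum=66+(-27)=39

Answer: B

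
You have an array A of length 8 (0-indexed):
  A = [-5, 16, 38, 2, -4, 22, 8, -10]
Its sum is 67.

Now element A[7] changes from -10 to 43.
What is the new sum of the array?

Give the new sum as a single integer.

Old value at index 7: -10
New value at index 7: 43
Delta = 43 - -10 = 53
New sum = old_sum + delta = 67 + (53) = 120

Answer: 120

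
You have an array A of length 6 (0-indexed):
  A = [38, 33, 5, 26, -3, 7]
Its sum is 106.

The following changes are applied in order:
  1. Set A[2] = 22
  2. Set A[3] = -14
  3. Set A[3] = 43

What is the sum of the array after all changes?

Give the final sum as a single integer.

Initial sum: 106
Change 1: A[2] 5 -> 22, delta = 17, sum = 123
Change 2: A[3] 26 -> -14, delta = -40, sum = 83
Change 3: A[3] -14 -> 43, delta = 57, sum = 140

Answer: 140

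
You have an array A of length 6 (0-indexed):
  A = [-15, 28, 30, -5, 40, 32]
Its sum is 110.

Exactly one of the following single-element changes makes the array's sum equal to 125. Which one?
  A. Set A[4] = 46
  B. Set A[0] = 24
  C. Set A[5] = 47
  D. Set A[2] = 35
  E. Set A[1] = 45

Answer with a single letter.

Answer: C

Derivation:
Option A: A[4] 40->46, delta=6, new_sum=110+(6)=116
Option B: A[0] -15->24, delta=39, new_sum=110+(39)=149
Option C: A[5] 32->47, delta=15, new_sum=110+(15)=125 <-- matches target
Option D: A[2] 30->35, delta=5, new_sum=110+(5)=115
Option E: A[1] 28->45, delta=17, new_sum=110+(17)=127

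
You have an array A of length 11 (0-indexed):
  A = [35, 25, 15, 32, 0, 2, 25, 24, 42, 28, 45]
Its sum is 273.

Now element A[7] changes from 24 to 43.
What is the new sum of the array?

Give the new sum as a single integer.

Answer: 292

Derivation:
Old value at index 7: 24
New value at index 7: 43
Delta = 43 - 24 = 19
New sum = old_sum + delta = 273 + (19) = 292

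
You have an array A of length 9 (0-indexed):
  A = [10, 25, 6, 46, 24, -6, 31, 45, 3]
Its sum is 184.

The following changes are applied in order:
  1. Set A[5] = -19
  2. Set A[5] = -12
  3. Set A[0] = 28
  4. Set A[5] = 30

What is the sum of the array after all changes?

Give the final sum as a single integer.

Answer: 238

Derivation:
Initial sum: 184
Change 1: A[5] -6 -> -19, delta = -13, sum = 171
Change 2: A[5] -19 -> -12, delta = 7, sum = 178
Change 3: A[0] 10 -> 28, delta = 18, sum = 196
Change 4: A[5] -12 -> 30, delta = 42, sum = 238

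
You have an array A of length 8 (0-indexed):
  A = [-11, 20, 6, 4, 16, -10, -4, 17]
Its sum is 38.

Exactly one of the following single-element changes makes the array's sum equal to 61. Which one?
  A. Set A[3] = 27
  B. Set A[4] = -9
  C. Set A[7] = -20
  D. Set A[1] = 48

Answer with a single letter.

Answer: A

Derivation:
Option A: A[3] 4->27, delta=23, new_sum=38+(23)=61 <-- matches target
Option B: A[4] 16->-9, delta=-25, new_sum=38+(-25)=13
Option C: A[7] 17->-20, delta=-37, new_sum=38+(-37)=1
Option D: A[1] 20->48, delta=28, new_sum=38+(28)=66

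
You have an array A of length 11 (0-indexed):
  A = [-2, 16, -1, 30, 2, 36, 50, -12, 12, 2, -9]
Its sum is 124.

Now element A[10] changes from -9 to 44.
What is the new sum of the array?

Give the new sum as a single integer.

Old value at index 10: -9
New value at index 10: 44
Delta = 44 - -9 = 53
New sum = old_sum + delta = 124 + (53) = 177

Answer: 177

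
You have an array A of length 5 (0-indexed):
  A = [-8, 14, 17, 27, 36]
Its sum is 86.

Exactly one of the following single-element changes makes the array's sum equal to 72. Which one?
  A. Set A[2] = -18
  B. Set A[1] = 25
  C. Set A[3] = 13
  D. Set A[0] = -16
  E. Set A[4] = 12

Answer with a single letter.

Option A: A[2] 17->-18, delta=-35, new_sum=86+(-35)=51
Option B: A[1] 14->25, delta=11, new_sum=86+(11)=97
Option C: A[3] 27->13, delta=-14, new_sum=86+(-14)=72 <-- matches target
Option D: A[0] -8->-16, delta=-8, new_sum=86+(-8)=78
Option E: A[4] 36->12, delta=-24, new_sum=86+(-24)=62

Answer: C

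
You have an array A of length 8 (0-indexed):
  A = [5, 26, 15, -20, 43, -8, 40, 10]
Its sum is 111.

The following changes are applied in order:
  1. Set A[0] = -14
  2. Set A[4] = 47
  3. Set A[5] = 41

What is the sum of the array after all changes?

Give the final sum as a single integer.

Answer: 145

Derivation:
Initial sum: 111
Change 1: A[0] 5 -> -14, delta = -19, sum = 92
Change 2: A[4] 43 -> 47, delta = 4, sum = 96
Change 3: A[5] -8 -> 41, delta = 49, sum = 145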